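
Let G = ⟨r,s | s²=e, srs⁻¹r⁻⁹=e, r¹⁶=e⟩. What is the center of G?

An element z ∈ Z(G) iff z commutes with every generator.
For example r² is central: (r²)·r = r³ = r·(r²); (r²)·s = r²s = s·(r²).
Whereas r ∉ Z(G) since r·s = rs ≠ r⁹s = s·r.
Checking each of the 32 elements this way gives Z(G) = {e, r², r⁴, r⁶, r⁸, r¹⁰, r¹², r¹⁴}, of order 8.

Answer: {e, r², r⁴, r⁶, r⁸, r¹⁰, r¹², r¹⁴}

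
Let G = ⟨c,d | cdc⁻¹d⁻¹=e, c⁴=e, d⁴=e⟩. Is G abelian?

Each pair of generators commutes: c·d = cd = d·c. Since the generators pairwise commute, every element of G commutes with every other, so G is abelian.

Answer: Yes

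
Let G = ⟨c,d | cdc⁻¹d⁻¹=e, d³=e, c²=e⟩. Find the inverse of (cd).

The order of (cd) is 6 (smallest k with (cd)ᵏ = e), so (cd)⁻¹ = (cd)⁵ = cd².
Check: (cd) · (cd²) → (cd) · c = d;   d · d² = e, giving e as required.

Answer: cd²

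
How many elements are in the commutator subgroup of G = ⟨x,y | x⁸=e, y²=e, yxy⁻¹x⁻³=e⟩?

G' = [G, G] is generated by all commutators. The generator-pair commutators are: [x, y] = x⁶.
The subgroup they normally generate is {e, x², x⁴, x⁶}, of order 4.
Check: |G/G'| = 16/4 = 4 is the order of the abelianisation.

Answer: 4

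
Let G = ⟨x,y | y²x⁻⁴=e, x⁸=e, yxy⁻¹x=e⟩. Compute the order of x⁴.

Compute successive powers until reaching e:
  (x⁴)¹ = x⁴, (x⁴)² = e.
The smallest positive k with (x⁴)ᵏ = e is 2.

Answer: 2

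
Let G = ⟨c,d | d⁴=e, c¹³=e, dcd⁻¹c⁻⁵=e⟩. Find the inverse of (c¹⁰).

The order of (c¹⁰) is 13 (smallest k with (c¹⁰)ᵏ = e), so (c¹⁰)⁻¹ = (c¹⁰)¹² = c³.
Check: (c¹⁰) · (c³) → (c¹⁰) · c³ = e, giving e as required.

Answer: c³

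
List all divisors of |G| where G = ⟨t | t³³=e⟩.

|G| = 33 = 3 · 11. By Lagrange's theorem the order of any subgroup divides 33; the divisors of 33 are 1, 3, 11, 33.

Answer: 1, 3, 11, 33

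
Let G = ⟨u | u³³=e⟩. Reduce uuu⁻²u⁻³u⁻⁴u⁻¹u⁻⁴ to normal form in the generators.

Multiply left to right, reducing at each step:
  u · u = u²
  (u²) · u⁻² = e
  e · u⁻³ = u³⁰
  (u³⁰) · u⁻⁴ = u²⁶
  (u²⁶) · u⁻¹ = u²⁵
  (u²⁵) · u⁻⁴ = u²¹

Answer: u²¹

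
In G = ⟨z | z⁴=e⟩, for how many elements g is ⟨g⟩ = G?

G is cyclic of order 4. An element generates G iff its order is 4, and a cyclic group of order 4 has exactly φ(4) = 2 such elements.

Answer: 2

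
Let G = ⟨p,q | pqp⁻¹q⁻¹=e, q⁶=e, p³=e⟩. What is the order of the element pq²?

Compute successive powers until reaching e:
  (pq²)¹ = pq², (pq²)² = p²q⁴, (pq²)³ = e.
The smallest positive k with (pq²)ᵏ = e is 3.

Answer: 3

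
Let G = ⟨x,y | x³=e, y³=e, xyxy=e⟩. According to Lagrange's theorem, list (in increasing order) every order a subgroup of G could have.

|G| = 12 = 2² · 3. By Lagrange's theorem the order of any subgroup divides 12; the divisors of 12 are 1, 2, 3, 4, 6, 12.

Answer: 1, 2, 3, 4, 6, 12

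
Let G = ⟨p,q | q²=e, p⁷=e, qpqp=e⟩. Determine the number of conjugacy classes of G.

The conjugacy classes (representative and size) are:
  [e] (size 1), [p⁶] (size 2), [p⁵] (size 2), [p⁴] (size 2), [pq] (size 7).
Class equation: 1 + 2 + 2 + 2 + 7 = 14 = |G|. So G has 5 conjugacy classes.

Answer: 5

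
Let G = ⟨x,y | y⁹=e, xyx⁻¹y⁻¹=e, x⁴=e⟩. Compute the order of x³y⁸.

Compute successive powers until reaching e:
  (x³y⁸)¹ = x³y⁸, (x³y⁸)² = x²y⁷, (x³y⁸)³ = xy⁶, (x³y⁸)⁴ = y⁵, (x³y⁸)⁵ = x³y⁴, (x³y⁸)⁶ = x²y³, (x³y⁸)⁷ = xy², (x³y⁸)⁸ = y, (x³y⁸)⁹ = x³, (x³y⁸)¹⁰ = x²y⁸, (x³y⁸)¹¹ = xy⁷, (x³y⁸)¹² = y⁶, (x³y⁸)¹³ = x³y⁵, (x³y⁸)¹⁴ = x²y⁴, (x³y⁸)¹⁵ = xy³, (x³y⁸)¹⁶ = y², (x³y⁸)¹⁷ = x³y, (x³y⁸)¹⁸ = x², (x³y⁸)¹⁹ = xy⁸, (x³y⁸)²⁰ = y⁷, (x³y⁸)²¹ = x³y⁶, (x³y⁸)²² = x²y⁵, (x³y⁸)²³ = xy⁴, (x³y⁸)²⁴ = y³, (x³y⁸)²⁵ = x³y², (x³y⁸)²⁶ = x²y, (x³y⁸)²⁷ = x, (x³y⁸)²⁸ = y⁸, (x³y⁸)²⁹ = x³y⁷, (x³y⁸)³⁰ = x²y⁶, (x³y⁸)³¹ = xy⁵, (x³y⁸)³² = y⁴, (x³y⁸)³³ = x³y³, (x³y⁸)³⁴ = x²y², (x³y⁸)³⁵ = xy, (x³y⁸)³⁶ = e.
The smallest positive k with (x³y⁸)ᵏ = e is 36.

Answer: 36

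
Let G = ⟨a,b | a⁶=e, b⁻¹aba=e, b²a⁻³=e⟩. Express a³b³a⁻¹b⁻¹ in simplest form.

Multiply left to right, reducing at each step:
  (a³) · b³ = b
  b · a⁻¹ = ab
  (ab) · b⁻¹ = a

Answer: a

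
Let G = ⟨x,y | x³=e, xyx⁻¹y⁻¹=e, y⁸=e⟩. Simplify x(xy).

Compute x · (xy) by multiplying left to right and reducing via the relations at each step:
  x · x = x²
  (x²) · y = x²y

Answer: x²y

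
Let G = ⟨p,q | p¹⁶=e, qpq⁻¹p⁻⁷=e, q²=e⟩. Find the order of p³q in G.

Compute successive powers until reaching e:
  (p³q)¹ = p³q, (p³q)² = p⁸, (p³q)³ = p¹¹q, (p³q)⁴ = e.
The smallest positive k with (p³q)ᵏ = e is 4.

Answer: 4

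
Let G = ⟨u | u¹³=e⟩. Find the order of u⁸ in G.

Compute successive powers until reaching e:
  (u⁸)¹ = u⁸, (u⁸)² = u³, (u⁸)³ = u¹¹, (u⁸)⁴ = u⁶, (u⁸)⁵ = u, (u⁸)⁶ = u⁹, (u⁸)⁷ = u⁴, (u⁸)⁸ = u¹², (u⁸)⁹ = u⁷, (u⁸)¹⁰ = u², (u⁸)¹¹ = u¹⁰, (u⁸)¹² = u⁵, (u⁸)¹³ = e.
The smallest positive k with (u⁸)ᵏ = e is 13.

Answer: 13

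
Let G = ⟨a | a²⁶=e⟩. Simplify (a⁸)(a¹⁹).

Compute (a⁸) · (a¹⁹) by multiplying left to right and reducing via the relations at each step:
  (a⁸) · a¹⁹ = a

Answer: a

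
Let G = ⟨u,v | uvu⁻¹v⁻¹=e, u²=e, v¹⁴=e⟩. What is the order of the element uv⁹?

Compute successive powers until reaching e:
  (uv⁹)¹ = uv⁹, (uv⁹)² = v⁴, (uv⁹)³ = uv¹³, (uv⁹)⁴ = v⁸, (uv⁹)⁵ = uv³, (uv⁹)⁶ = v¹², (uv⁹)⁷ = uv⁷, (uv⁹)⁸ = v², (uv⁹)⁹ = uv¹¹, (uv⁹)¹⁰ = v⁶, (uv⁹)¹¹ = uv, (uv⁹)¹² = v¹⁰, (uv⁹)¹³ = uv⁵, (uv⁹)¹⁴ = e.
The smallest positive k with (uv⁹)ᵏ = e is 14.

Answer: 14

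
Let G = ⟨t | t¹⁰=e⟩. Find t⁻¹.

The order of t is 10 (smallest k with tᵏ = e), so t⁻¹ = t⁹ = t⁹.
Check: t · (t⁹) → t · t⁹ = e, giving e as required.

Answer: t⁹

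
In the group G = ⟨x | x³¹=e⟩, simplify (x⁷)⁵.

Compute successive powers of (x⁷), reducing at each step:
  (x⁷)²: (x⁷) · x⁷ = x¹⁴
  (x⁷)³: (x¹⁴) · x⁷ = x²¹
  (x⁷)⁴: (x²¹) · x⁷ = x²⁸
  (x⁷)⁵: (x²⁸) · x⁷ = x⁴

Answer: x⁴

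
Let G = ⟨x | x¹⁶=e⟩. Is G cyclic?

|G| = 16. The element x has order 16 (its powers give 16 distinct elements), so ⟨x⟩ = G and G is cyclic.

Answer: Yes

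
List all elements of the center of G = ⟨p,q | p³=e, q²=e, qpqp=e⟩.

An element z ∈ Z(G) iff z commutes with every generator.
For example e is central: e·p = p = p·e; e·q = q = q·e.
Whereas p ∉ Z(G) since p·q = pq ≠ p²q = q·p.
Checking each of the 6 elements this way gives Z(G) = {e}, of order 1.

Answer: {e}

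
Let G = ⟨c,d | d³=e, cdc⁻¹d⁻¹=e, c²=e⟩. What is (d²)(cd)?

Compute (d²) · (cd) by multiplying left to right and reducing via the relations at each step:
  (d²) · c = cd²
  (cd²) · d = c

Answer: c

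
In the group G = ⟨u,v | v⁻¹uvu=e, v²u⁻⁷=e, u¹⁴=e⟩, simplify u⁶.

Compute successive powers of u, reducing at each step:
  u²: u · u = u²
  u³: (u²) · u = u³
  u⁴: (u³) · u = u⁴
  u⁵: (u⁴) · u = u⁵
  u⁶: (u⁵) · u = u⁶

Answer: u⁶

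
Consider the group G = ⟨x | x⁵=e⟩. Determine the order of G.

G is generated by a single element, so G is cyclic. The relator gives x⁵ = e and no smaller power is forced to be e, so the 5 powers {e, x, x², x³, x⁴} are distinct. Hence |G| = 5.

Answer: 5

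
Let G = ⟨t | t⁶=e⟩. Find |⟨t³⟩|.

|⟨t³⟩| equals the order of t³. Compute successive powers until reaching e:
  (t³)¹ = t³, (t³)² = e.
The smallest positive k with (t³)ᵏ = e is 2, so |⟨t³⟩| = 2.

Answer: 2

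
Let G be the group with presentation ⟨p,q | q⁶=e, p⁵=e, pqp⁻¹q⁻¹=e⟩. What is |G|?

Enumerate words in the generators, reducing via the relations: the distinct elements are
  {e, p, q, pq, p², p³, p⁴, q², q³, q⁴, q⁵, pq², pq³, pq⁴, pq⁵, p²q, p³q, p⁴q, p²q², p²q³, p²q⁴, p²q⁵, p³q², p³q³, p³q⁴, p³q⁵, p⁴q², p⁴q³, p⁴q⁴, p⁴q⁵}.
No further products give new elements, so |G| = 30.

Answer: 30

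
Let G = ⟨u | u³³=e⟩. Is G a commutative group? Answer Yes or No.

G has a single generator, so G is cyclic and hence abelian.

Answer: Yes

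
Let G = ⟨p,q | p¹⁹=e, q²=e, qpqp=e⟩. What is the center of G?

An element z ∈ Z(G) iff z commutes with every generator.
For example e is central: e·p = p = p·e; e·q = q = q·e.
Whereas p ∉ Z(G) since p·q = pq ≠ p¹⁸q = q·p.
Checking each of the 38 elements this way gives Z(G) = {e}, of order 1.

Answer: {e}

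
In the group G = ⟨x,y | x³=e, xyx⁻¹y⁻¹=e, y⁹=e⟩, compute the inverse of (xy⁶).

The order of (xy⁶) is 3 (smallest k with (xy⁶)ᵏ = e), so (xy⁶)⁻¹ = (xy⁶)² = x²y³.
Check: (xy⁶) · (x²y³) → (xy⁶) · x² = y⁶;   (y⁶) · y³ = e, giving e as required.

Answer: x²y³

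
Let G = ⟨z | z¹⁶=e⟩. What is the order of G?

G is generated by a single element, so G is cyclic. The relator gives z¹⁶ = e and no smaller power is forced to be e, so the 16 powers {e, z, z², z³, z⁴, z⁵, z⁶, z⁷, z⁸, z⁹, z¹², z¹³, z¹¹, z¹⁰, z¹⁴, z¹⁵} are distinct. Hence |G| = 16.

Answer: 16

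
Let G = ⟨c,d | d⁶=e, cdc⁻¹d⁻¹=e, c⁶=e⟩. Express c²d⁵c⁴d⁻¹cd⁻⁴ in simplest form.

Multiply left to right, reducing at each step:
  (c²) · d⁵ = c²d⁵
  (c²d⁵) · c⁴ = d⁵
  (d⁵) · d⁻¹ = d⁴
  (d⁴) · c = cd⁴
  (cd⁴) · d⁻⁴ = c

Answer: c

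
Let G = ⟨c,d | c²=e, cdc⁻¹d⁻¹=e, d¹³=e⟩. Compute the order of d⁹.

Compute successive powers until reaching e:
  (d⁹)¹ = d⁹, (d⁹)² = d⁵, (d⁹)³ = d, (d⁹)⁴ = d¹⁰, (d⁹)⁵ = d⁶, (d⁹)⁶ = d², (d⁹)⁷ = d¹¹, (d⁹)⁸ = d⁷, (d⁹)⁹ = d³, (d⁹)¹⁰ = d¹², (d⁹)¹¹ = d⁸, (d⁹)¹² = d⁴, (d⁹)¹³ = e.
The smallest positive k with (d⁹)ᵏ = e is 13.

Answer: 13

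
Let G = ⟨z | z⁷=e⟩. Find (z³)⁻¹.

The order of (z³) is 7 (smallest k with (z³)ᵏ = e), so (z³)⁻¹ = (z³)⁶ = z⁴.
Check: (z³) · (z⁴) → (z³) · z⁴ = e, giving e as required.

Answer: z⁴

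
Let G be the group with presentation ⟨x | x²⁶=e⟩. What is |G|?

G is generated by a single element, so G is cyclic. The relator gives x²⁶ = e and no smaller power is forced to be e, so the 26 powers {e, x, x², x³, x⁴, x⁵, x⁶, x⁷, x⁸, x⁹, x²², x²³, x²¹, x²⁰, x²⁴, x²⁵, x¹², x¹³, x¹¹, x¹⁰, x¹⁴, x¹⁵, x¹⁶, x¹⁷, x¹⁸, x¹⁹} are distinct. Hence |G| = 26.

Answer: 26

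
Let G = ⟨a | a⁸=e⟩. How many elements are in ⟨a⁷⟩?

|⟨a⁷⟩| equals the order of a⁷. Compute successive powers until reaching e:
  (a⁷)¹ = a⁷, (a⁷)² = a⁶, (a⁷)³ = a⁵, (a⁷)⁴ = a⁴, (a⁷)⁵ = a³, (a⁷)⁶ = a², (a⁷)⁷ = a, (a⁷)⁸ = e.
The smallest positive k with (a⁷)ᵏ = e is 8, so |⟨a⁷⟩| = 8.

Answer: 8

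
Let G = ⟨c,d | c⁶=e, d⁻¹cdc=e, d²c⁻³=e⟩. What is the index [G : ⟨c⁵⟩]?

First find ord(c⁵) by computing successive powers:
  (c⁵)¹ = c⁵, (c⁵)² = c⁴, (c⁵)³ = c³, (c⁵)⁴ = c², (c⁵)⁵ = c, (c⁵)⁶ = e.
So |⟨c⁵⟩| = ord(c⁵) = 6. With |G| = 12, by Lagrange [G : ⟨c⁵⟩] = 12/6 = 2.

Answer: 2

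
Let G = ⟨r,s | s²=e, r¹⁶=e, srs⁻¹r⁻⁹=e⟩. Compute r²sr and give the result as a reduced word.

Multiply left to right, reducing at each step:
  (r²) · s = r²s
  (r²s) · r = r¹¹s

Answer: r¹¹s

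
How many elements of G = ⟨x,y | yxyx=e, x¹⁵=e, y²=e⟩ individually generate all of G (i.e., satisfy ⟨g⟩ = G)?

⟨g⟩ = G would require ord(g) = |G| = 30, but the maximum element order in G is 15 < 30. So G is not cyclic and no single element generates it: the count is 0.

Answer: 0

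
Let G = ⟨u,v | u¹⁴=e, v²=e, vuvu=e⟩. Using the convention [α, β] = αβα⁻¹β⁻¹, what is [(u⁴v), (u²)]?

[(u⁴v), (u²)] = (u⁴v)·(u²)·(u⁴v)⁻¹·(u²)⁻¹.
  (u⁴v) · (u²) = u²v
  (u²v) · (u⁴v) = u¹²
  (u¹²) · (u¹²) = u¹⁰

Answer: u¹⁰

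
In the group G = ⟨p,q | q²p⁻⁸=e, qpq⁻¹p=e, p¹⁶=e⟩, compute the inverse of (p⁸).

The order of (p⁸) is 2 (smallest k with (p⁸)ᵏ = e), so (p⁸)⁻¹ = (p⁸)¹ = p⁸.
Check: (p⁸) · (p⁸) → (p⁸) · p⁸ = e, giving e as required.

Answer: p⁸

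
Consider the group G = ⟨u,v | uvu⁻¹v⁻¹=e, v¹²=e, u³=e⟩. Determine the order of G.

Enumerate words in the generators, reducing via the relations: the distinct elements are
  {e, u, v, uv, u², v², v³, v⁴, v⁵, v⁶, v⁷, v⁸, v⁹, uv², uv³, uv⁴, uv⁵, uv⁶, uv⁷, uv⁸, uv⁹, u²v, v¹¹, v¹⁰, uv¹¹, uv¹⁰, u²v², u²v³, u²v⁴, u²v⁵, u²v⁶, u²v⁷, u²v⁸, u²v⁹, u²v¹¹, u²v¹⁰}.
No further products give new elements, so |G| = 36.

Answer: 36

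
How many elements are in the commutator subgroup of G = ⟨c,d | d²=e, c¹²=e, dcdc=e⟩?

G' = [G, G] is generated by all commutators. The generator-pair commutators are: [c, d] = c².
The subgroup they normally generate is {e, c², c⁴, c⁶, c⁸, c¹⁰}, of order 6.
Check: |G/G'| = 24/6 = 4 is the order of the abelianisation.

Answer: 6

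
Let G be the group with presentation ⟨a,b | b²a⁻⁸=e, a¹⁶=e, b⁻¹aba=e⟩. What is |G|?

Enumerate words in the generators, reducing via the relations: the distinct elements are
  {a, b, e, ab, a², a³, a⁴, a⁵, a⁶, a⁷, a⁸, a⁹, a²b, a³b, a¹², a¹³, a¹¹, a¹⁰, a¹⁴, a¹⁵, a⁴b, a⁵b, a⁶b, a⁷b, b⁻¹, ab⁻¹, a²b⁻¹, a³b⁻¹, a⁴b⁻¹, a⁵b⁻¹, a⁶b⁻¹, a⁷b⁻¹}.
No further products give new elements, so |G| = 32.

Answer: 32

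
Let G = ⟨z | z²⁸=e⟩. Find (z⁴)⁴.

Compute successive powers of (z⁴), reducing at each step:
  (z⁴)²: (z⁴) · z⁴ = z⁸
  (z⁴)³: (z⁸) · z⁴ = z¹²
  (z⁴)⁴: (z¹²) · z⁴ = z¹⁶

Answer: z¹⁶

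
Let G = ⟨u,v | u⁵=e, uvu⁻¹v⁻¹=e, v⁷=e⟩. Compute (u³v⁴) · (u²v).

Compute (u³v⁴) · (u²v) by multiplying left to right and reducing via the relations at each step:
  (u³v⁴) · u² = v⁴
  (v⁴) · v = v⁵

Answer: v⁵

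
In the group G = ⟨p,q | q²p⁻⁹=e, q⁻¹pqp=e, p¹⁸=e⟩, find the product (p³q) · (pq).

Compute (p³q) · (pq) by multiplying left to right and reducing via the relations at each step:
  (p³q) · p = p²q
  (p²q) · q = p¹¹

Answer: p¹¹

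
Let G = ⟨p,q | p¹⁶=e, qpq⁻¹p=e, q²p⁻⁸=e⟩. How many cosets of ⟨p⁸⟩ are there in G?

First find ord(p⁸) by computing successive powers:
  (p⁸)¹ = p⁸, (p⁸)² = e.
So |⟨p⁸⟩| = ord(p⁸) = 2. With |G| = 32, by Lagrange [G : ⟨p⁸⟩] = 32/2 = 16.

Answer: 16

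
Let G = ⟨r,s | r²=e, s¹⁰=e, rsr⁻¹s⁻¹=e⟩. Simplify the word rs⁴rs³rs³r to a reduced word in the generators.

Multiply left to right, reducing at each step:
  r · s⁴ = rs⁴
  (rs⁴) · r = s⁴
  (s⁴) · s³ = s⁷
  (s⁷) · r = rs⁷
  (rs⁷) · s³ = r
  r · r = e

Answer: e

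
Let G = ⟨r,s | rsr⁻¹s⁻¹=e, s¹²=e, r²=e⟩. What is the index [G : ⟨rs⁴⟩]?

First find ord(rs⁴) by computing successive powers:
  (rs⁴)¹ = rs⁴, (rs⁴)² = s⁸, (rs⁴)³ = r, (rs⁴)⁴ = s⁴, (rs⁴)⁵ = rs⁸, (rs⁴)⁶ = e.
So |⟨rs⁴⟩| = ord(rs⁴) = 6. With |G| = 24, by Lagrange [G : ⟨rs⁴⟩] = 24/6 = 4.

Answer: 4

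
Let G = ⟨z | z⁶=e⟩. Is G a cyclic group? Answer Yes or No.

|G| = 6. The element z has order 6 (its powers give 6 distinct elements), so ⟨z⟩ = G and G is cyclic.

Answer: Yes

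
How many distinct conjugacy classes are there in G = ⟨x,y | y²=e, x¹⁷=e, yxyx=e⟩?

The conjugacy classes (representative and size) are:
  [e] (size 1), [x¹⁶] (size 2), [x²] (size 2), [x³] (size 2), [x¹³] (size 2), [x¹²] (size 2), [x⁶] (size 2), [x¹⁰] (size 2), [x⁹] (size 2), [x⁷y] (size 17).
Class equation: 1 + 2 + 2 + 2 + 2 + 2 + 2 + 2 + 2 + 17 = 34 = |G|. So G has 10 conjugacy classes.

Answer: 10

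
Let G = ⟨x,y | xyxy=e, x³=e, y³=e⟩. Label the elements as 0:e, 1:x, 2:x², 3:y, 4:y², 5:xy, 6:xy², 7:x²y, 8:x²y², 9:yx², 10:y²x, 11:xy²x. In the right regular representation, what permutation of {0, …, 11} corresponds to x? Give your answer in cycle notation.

(0 1 2)(3 8 9)(4 10 5)(6 11 7)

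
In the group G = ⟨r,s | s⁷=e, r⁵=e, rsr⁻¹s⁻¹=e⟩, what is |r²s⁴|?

Compute successive powers until reaching e:
  (r²s⁴)¹ = r²s⁴, (r²s⁴)² = r⁴s, (r²s⁴)³ = rs⁵, (r²s⁴)⁴ = r³s², (r²s⁴)⁵ = s⁶, (r²s⁴)⁶ = r²s³, (r²s⁴)⁷ = r⁴, (r²s⁴)⁸ = rs⁴, (r²s⁴)⁹ = r³s, (r²s⁴)¹⁰ = s⁵, (r²s⁴)¹¹ = r²s², (r²s⁴)¹² = r⁴s⁶, (r²s⁴)¹³ = rs³, (r²s⁴)¹⁴ = r³, (r²s⁴)¹⁵ = s⁴, (r²s⁴)¹⁶ = r²s, (r²s⁴)¹⁷ = r⁴s⁵, (r²s⁴)¹⁸ = rs², (r²s⁴)¹⁹ = r³s⁶, (r²s⁴)²⁰ = s³, (r²s⁴)²¹ = r², (r²s⁴)²² = r⁴s⁴, (r²s⁴)²³ = rs, (r²s⁴)²⁴ = r³s⁵, (r²s⁴)²⁵ = s², (r²s⁴)²⁶ = r²s⁶, (r²s⁴)²⁷ = r⁴s³, (r²s⁴)²⁸ = r, (r²s⁴)²⁹ = r³s⁴, (r²s⁴)³⁰ = s, (r²s⁴)³¹ = r²s⁵, (r²s⁴)³² = r⁴s², (r²s⁴)³³ = rs⁶, (r²s⁴)³⁴ = r³s³, (r²s⁴)³⁵ = e.
The smallest positive k with (r²s⁴)ᵏ = e is 35.

Answer: 35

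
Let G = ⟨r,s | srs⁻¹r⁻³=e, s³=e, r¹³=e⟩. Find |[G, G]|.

G' = [G, G] is generated by all commutators. The generator-pair commutators are: [r, s] = r¹¹.
The subgroup they normally generate is {e, r, r², r³, r⁴, r⁵, r⁶, r⁷, r⁸, r⁹, r¹⁰, r¹¹, r¹²}, of order 13.
Check: |G/G'| = 39/13 = 3 is the order of the abelianisation.

Answer: 13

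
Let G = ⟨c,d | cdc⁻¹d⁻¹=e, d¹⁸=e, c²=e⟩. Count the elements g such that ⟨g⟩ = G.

⟨g⟩ = G would require ord(g) = |G| = 36, but the maximum element order in G is 18 < 36. So G is not cyclic and no single element generates it: the count is 0.

Answer: 0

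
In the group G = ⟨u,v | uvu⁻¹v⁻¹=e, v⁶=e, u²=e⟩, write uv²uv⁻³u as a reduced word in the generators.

Multiply left to right, reducing at each step:
  u · v² = uv²
  (uv²) · u = v²
  (v²) · v⁻³ = v⁵
  (v⁵) · u = uv⁵

Answer: uv⁵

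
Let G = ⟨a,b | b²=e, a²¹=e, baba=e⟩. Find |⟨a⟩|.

|⟨a⟩| equals the order of a. Compute successive powers until reaching e:
  a¹ = a, a² = a², a³ = a³, a⁴ = a⁴, a⁵ = a⁵, a⁶ = a⁶, a⁷ = a⁷, a⁸ = a⁸, a⁹ = a⁹, a¹⁰ = a¹⁰, a¹¹ = a¹¹, a¹² = a¹², a¹³ = a¹³, a¹⁴ = a¹⁴, a¹⁵ = a¹⁵, a¹⁶ = a¹⁶, a¹⁷ = a¹⁷, a¹⁸ = a¹⁸, a¹⁹ = a¹⁹, a²⁰ = a²⁰, a²¹ = e.
The smallest positive k with aᵏ = e is 21, so |⟨a⟩| = 21.

Answer: 21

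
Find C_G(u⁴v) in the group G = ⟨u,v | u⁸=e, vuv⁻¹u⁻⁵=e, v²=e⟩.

⟨u⁴v⟩ ⊆ C_G(u⁴v) since powers of u⁴v commute with u⁴v; so |C_G(u⁴v)| ≥ |⟨u⁴v⟩| = 2.
By orbit–stabilizer, |C_G(u⁴v)| = |G| / |conj. class of u⁴v| = 16 / 2 = 8.
The 8 elements commuting with u⁴v are {e, u², u⁴, u⁶, v, u⁶v, u²v, u⁴v}.

Answer: {e, u², u⁴, u⁶, v, u⁶v, u²v, u⁴v}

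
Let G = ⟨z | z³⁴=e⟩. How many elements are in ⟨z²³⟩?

|⟨z²³⟩| equals the order of z²³. Compute successive powers until reaching e:
  (z²³)¹ = z²³, (z²³)² = z¹², (z²³)³ = z, (z²³)⁴ = z²⁴, (z²³)⁵ = z¹³, (z²³)⁶ = z², (z²³)⁷ = z²⁵, (z²³)⁸ = z¹⁴, (z²³)⁹ = z³, (z²³)¹⁰ = z²⁶, (z²³)¹¹ = z¹⁵, (z²³)¹² = z⁴, (z²³)¹³ = z²⁷, (z²³)¹⁴ = z¹⁶, (z²³)¹⁵ = z⁵, (z²³)¹⁶ = z²⁸, (z²³)¹⁷ = z¹⁷, (z²³)¹⁸ = z⁶, (z²³)¹⁹ = z²⁹, (z²³)²⁰ = z¹⁸, (z²³)²¹ = z⁷, (z²³)²² = z³⁰, (z²³)²³ = z¹⁹, (z²³)²⁴ = z⁸, (z²³)²⁵ = z³¹, (z²³)²⁶ = z²⁰, (z²³)²⁷ = z⁹, (z²³)²⁸ = z³², (z²³)²⁹ = z²¹, (z²³)³⁰ = z¹⁰, (z²³)³¹ = z³³, (z²³)³² = z²², (z²³)³³ = z¹¹, (z²³)³⁴ = e.
The smallest positive k with (z²³)ᵏ = e is 34, so |⟨z²³⟩| = 34.

Answer: 34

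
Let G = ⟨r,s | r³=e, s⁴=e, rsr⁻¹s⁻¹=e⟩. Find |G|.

Enumerate words in the generators, reducing via the relations: the distinct elements are
  {e, r, s, rs, r², s², s³, rs², rs³, r²s, r²s², r²s³}.
No further products give new elements, so |G| = 12.

Answer: 12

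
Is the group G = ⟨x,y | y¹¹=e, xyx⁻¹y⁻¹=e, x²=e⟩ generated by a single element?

|G| = 22. The element xy has order 22 (its powers give 22 distinct elements), so ⟨xy⟩ = G and G is cyclic.

Answer: Yes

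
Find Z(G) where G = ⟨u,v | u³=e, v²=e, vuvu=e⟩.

An element z ∈ Z(G) iff z commutes with every generator.
For example e is central: e·u = u = u·e; e·v = v = v·e.
Whereas u ∉ Z(G) since u·v = uv ≠ u²v = v·u.
Checking each of the 6 elements this way gives Z(G) = {e}, of order 1.

Answer: {e}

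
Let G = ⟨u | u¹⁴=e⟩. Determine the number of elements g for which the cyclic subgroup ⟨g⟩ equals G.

G is cyclic of order 14. An element generates G iff its order is 14, and a cyclic group of order 14 has exactly φ(14) = 6 such elements.

Answer: 6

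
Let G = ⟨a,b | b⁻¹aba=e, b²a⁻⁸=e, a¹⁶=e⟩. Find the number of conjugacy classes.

The conjugacy classes (representative and size) are:
  [e] (size 1), [a] (size 2), [a¹⁴] (size 2), [a³] (size 2), [a¹²] (size 2), [a⁵] (size 2), [a¹⁰] (size 2), [a⁷] (size 2), [a⁸] (size 1), [a⁶b] (size 8), [a³b⁻¹] (size 8).
Class equation: 1 + 2 + 2 + 2 + 2 + 2 + 2 + 2 + 1 + 8 + 8 = 32 = |G|. So G has 11 conjugacy classes.

Answer: 11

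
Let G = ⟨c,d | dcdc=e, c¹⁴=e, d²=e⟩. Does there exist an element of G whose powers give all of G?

Every cyclic group is abelian. But c·d = cd while d·c = c¹³d, so c·d ≠ d·c and G is not abelian. Hence G is not cyclic.

Answer: No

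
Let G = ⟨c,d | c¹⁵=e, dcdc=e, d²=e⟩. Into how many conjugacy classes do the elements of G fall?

The conjugacy classes (representative and size) are:
  [e] (size 1), [c¹⁴] (size 2), [c²] (size 2), [c³] (size 2), [c⁴] (size 2), [c¹⁰] (size 2), [c⁹] (size 2), [c⁷] (size 2), [c¹³d] (size 15).
Class equation: 1 + 2 + 2 + 2 + 2 + 2 + 2 + 2 + 15 = 30 = |G|. So G has 9 conjugacy classes.

Answer: 9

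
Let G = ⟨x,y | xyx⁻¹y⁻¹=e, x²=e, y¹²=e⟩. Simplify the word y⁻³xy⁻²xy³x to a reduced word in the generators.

Multiply left to right, reducing at each step:
  (y⁹) · x = xy⁹
  (xy⁹) · y⁻² = xy⁷
  (xy⁷) · x = y⁷
  (y⁷) · y³ = y¹⁰
  (y¹⁰) · x = xy¹⁰

Answer: xy¹⁰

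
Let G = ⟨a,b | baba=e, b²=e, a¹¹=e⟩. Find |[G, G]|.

G' = [G, G] is generated by all commutators. The generator-pair commutators are: [a, b] = a².
The subgroup they normally generate is {e, a, a², a³, a⁴, a⁵, a⁶, a⁷, a⁸, a⁹, a¹⁰}, of order 11.
Check: |G/G'| = 22/11 = 2 is the order of the abelianisation.

Answer: 11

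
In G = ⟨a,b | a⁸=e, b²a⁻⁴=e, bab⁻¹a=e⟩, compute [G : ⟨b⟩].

First find ord(b) by computing successive powers:
  b¹ = b, b² = a⁴, b³ = b⁻¹, b⁴ = e.
So |⟨b⟩| = ord(b) = 4. With |G| = 16, by Lagrange [G : ⟨b⟩] = 16/4 = 4.

Answer: 4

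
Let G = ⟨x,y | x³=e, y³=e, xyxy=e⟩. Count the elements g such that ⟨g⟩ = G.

⟨g⟩ = G would require ord(g) = |G| = 12, but the maximum element order in G is 3 < 12. So G is not cyclic and no single element generates it: the count is 0.

Answer: 0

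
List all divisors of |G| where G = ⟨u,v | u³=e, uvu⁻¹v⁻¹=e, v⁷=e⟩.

|G| = 21 = 3 · 7. By Lagrange's theorem the order of any subgroup divides 21; the divisors of 21 are 1, 3, 7, 21.

Answer: 1, 3, 7, 21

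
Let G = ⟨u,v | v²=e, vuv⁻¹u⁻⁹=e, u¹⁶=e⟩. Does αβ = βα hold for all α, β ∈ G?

u·v = uv but v·u = u⁹v, so u·v ≠ v·u and G is not abelian.

Answer: No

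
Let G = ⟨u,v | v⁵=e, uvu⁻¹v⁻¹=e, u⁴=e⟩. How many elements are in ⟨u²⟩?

|⟨u²⟩| equals the order of u². Compute successive powers until reaching e:
  (u²)¹ = u², (u²)² = e.
The smallest positive k with (u²)ᵏ = e is 2, so |⟨u²⟩| = 2.

Answer: 2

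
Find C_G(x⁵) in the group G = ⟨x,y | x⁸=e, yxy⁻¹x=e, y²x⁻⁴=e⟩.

⟨x⁵⟩ ⊆ C_G(x⁵) since powers of x⁵ commute with x⁵; so |C_G(x⁵)| ≥ |⟨x⁵⟩| = 8.
By orbit–stabilizer, |C_G(x⁵)| = |G| / |conj. class of x⁵| = 16 / 2 = 8.
The 8 elements commuting with x⁵ are {e, x, x², x³, x⁴, x⁵, x⁶, x⁷}.

Answer: {e, x, x², x³, x⁴, x⁵, x⁶, x⁷}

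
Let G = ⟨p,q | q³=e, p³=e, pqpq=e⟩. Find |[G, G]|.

G' = [G, G] is generated by all commutators. The generator-pair commutators are: [p, q] = pq²p.
The subgroup they normally generate is {e, pq, p²q², pq²p}, of order 4.
Check: |G/G'| = 12/4 = 3 is the order of the abelianisation.

Answer: 4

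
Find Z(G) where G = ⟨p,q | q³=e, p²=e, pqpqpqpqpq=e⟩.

An element z ∈ Z(G) iff z commutes with every generator.
For example e is central: e·p = p = p·e; e·q = q = q·e.
Whereas p ∉ Z(G) since p·q = pq ≠ qp = q·p.
Checking each of the 60 elements this way gives Z(G) = {e}, of order 1.

Answer: {e}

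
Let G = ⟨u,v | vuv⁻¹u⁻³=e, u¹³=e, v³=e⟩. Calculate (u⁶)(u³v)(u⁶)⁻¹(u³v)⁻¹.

[(u⁶), (u³v)] = (u⁶)·(u³v)·(u⁶)⁻¹·(u³v)⁻¹.
  (u⁶) · (u³v) = u⁹v
  (u⁹v) · (u⁷) = u⁴v
  (u⁴v) · (u¹²v²) = u

Answer: u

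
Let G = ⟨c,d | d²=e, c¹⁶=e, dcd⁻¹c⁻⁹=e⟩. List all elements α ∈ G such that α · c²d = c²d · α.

⟨c²d⟩ ⊆ C_G(c²d) since powers of c²d commute with c²d; so |C_G(c²d)| ≥ |⟨c²d⟩| = 8.
By orbit–stabilizer, |C_G(c²d)| = |G| / |conj. class of c²d| = 32 / 2 = 16.
The 16 elements commuting with c²d are {e, c², c⁴, c⁶, c⁸, c¹⁰, c¹², c¹⁴, d, c¹⁰d, c²d, c¹²d, c⁴d, c¹⁴d, c⁶d, c⁸d}.

Answer: {e, c², c⁴, c⁶, c⁸, c¹⁰, c¹², c¹⁴, d, c¹⁰d, c²d, c¹²d, c⁴d, c¹⁴d, c⁶d, c⁸d}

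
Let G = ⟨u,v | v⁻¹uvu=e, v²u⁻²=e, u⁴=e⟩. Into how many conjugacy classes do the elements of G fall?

The conjugacy classes (representative and size) are:
  [e] (size 1), [u³] (size 2), [u²] (size 1), [v⁻¹] (size 2), [uv⁻¹] (size 2).
Class equation: 1 + 2 + 1 + 2 + 2 = 8 = |G|. So G has 5 conjugacy classes.

Answer: 5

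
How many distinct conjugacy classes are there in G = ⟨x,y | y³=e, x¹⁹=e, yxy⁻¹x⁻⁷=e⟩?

The conjugacy classes (representative and size) are:
  [e] (size 1), [x¹¹] (size 3), [x¹⁴] (size 3), [x⁶] (size 3), [x¹⁷] (size 3), [x¹²] (size 3), [x¹⁰] (size 3), [x²y] (size 19), [x¹⁸y²] (size 19).
Class equation: 1 + 3 + 3 + 3 + 3 + 3 + 3 + 19 + 19 = 57 = |G|. So G has 9 conjugacy classes.

Answer: 9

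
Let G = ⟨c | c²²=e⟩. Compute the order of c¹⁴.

Compute successive powers until reaching e:
  (c¹⁴)¹ = c¹⁴, (c¹⁴)² = c⁶, (c¹⁴)³ = c²⁰, (c¹⁴)⁴ = c¹², (c¹⁴)⁵ = c⁴, (c¹⁴)⁶ = c¹⁸, (c¹⁴)⁷ = c¹⁰, (c¹⁴)⁸ = c², (c¹⁴)⁹ = c¹⁶, (c¹⁴)¹⁰ = c⁸, (c¹⁴)¹¹ = e.
The smallest positive k with (c¹⁴)ᵏ = e is 11.

Answer: 11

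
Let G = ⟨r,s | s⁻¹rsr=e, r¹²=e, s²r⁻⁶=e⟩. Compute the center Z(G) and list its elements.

An element z ∈ Z(G) iff z commutes with every generator.
For example r⁶ is central: (r⁶)·r = r⁷ = r·(r⁶); (r⁶)·s = s⁻¹ = s·(r⁶).
Whereas r ∉ Z(G) since r·s = rs ≠ r⁵s⁻¹ = s·r.
Checking each of the 24 elements this way gives Z(G) = {e, r⁶}, of order 2.

Answer: {e, r⁶}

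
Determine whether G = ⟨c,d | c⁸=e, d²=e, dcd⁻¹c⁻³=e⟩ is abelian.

c·d = cd but d·c = c³d, so c·d ≠ d·c and G is not abelian.

Answer: No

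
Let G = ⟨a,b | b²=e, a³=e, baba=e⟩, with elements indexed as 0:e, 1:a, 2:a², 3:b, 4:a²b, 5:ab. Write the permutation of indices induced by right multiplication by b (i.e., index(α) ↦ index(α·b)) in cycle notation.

(0 3)(1 5)(2 4)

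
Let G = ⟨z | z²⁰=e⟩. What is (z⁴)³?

Compute successive powers of (z⁴), reducing at each step:
  (z⁴)²: (z⁴) · z⁴ = z⁸
  (z⁴)³: (z⁸) · z⁴ = z¹²

Answer: z¹²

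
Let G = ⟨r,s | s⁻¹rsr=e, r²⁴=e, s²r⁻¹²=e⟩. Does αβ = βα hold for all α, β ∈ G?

r·s = rs but s·r = r¹¹s⁻¹, so r·s ≠ s·r and G is not abelian.

Answer: No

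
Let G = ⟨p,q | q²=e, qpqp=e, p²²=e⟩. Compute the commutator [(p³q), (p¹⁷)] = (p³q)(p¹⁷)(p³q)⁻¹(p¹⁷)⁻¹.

[(p³q), (p¹⁷)] = (p³q)·(p¹⁷)·(p³q)⁻¹·(p¹⁷)⁻¹.
  (p³q) · (p¹⁷) = p⁸q
  (p⁸q) · (p³q) = p⁵
  (p⁵) · (p⁵) = p¹⁰

Answer: p¹⁰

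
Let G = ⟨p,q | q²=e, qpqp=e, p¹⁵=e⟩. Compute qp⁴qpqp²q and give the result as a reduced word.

Multiply left to right, reducing at each step:
  q · p⁴ = p¹¹q
  (p¹¹q) · q = p¹¹
  (p¹¹) · p = p¹²
  (p¹²) · q = p¹²q
  (p¹²q) · p² = p¹⁰q
  (p¹⁰q) · q = p¹⁰

Answer: p¹⁰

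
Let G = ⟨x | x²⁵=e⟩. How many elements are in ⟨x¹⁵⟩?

|⟨x¹⁵⟩| equals the order of x¹⁵. Compute successive powers until reaching e:
  (x¹⁵)¹ = x¹⁵, (x¹⁵)² = x⁵, (x¹⁵)³ = x²⁰, (x¹⁵)⁴ = x¹⁰, (x¹⁵)⁵ = e.
The smallest positive k with (x¹⁵)ᵏ = e is 5, so |⟨x¹⁵⟩| = 5.

Answer: 5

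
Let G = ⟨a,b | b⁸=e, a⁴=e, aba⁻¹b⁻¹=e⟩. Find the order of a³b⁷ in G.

Compute successive powers until reaching e:
  (a³b⁷)¹ = a³b⁷, (a³b⁷)² = a²b⁶, (a³b⁷)³ = ab⁵, (a³b⁷)⁴ = b⁴, (a³b⁷)⁵ = a³b³, (a³b⁷)⁶ = a²b², (a³b⁷)⁷ = ab, (a³b⁷)⁸ = e.
The smallest positive k with (a³b⁷)ᵏ = e is 8.

Answer: 8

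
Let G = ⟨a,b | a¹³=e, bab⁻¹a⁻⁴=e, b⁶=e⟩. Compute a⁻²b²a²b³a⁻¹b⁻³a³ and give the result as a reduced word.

Multiply left to right, reducing at each step:
  (a¹¹) · b² = a¹¹b²
  (a¹¹b²) · a² = a⁴b²
  (a⁴b²) · b³ = a⁴b⁵
  (a⁴b⁵) · a⁻¹ = a⁷b⁵
  (a⁷b⁵) · b⁻³ = a⁷b²
  (a⁷b²) · a³ = a³b²

Answer: a³b²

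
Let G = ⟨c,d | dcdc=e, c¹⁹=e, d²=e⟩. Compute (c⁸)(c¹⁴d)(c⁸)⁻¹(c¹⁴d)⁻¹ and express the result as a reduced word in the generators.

[(c⁸), (c¹⁴d)] = (c⁸)·(c¹⁴d)·(c⁸)⁻¹·(c¹⁴d)⁻¹.
  (c⁸) · (c¹⁴d) = c³d
  (c³d) · (c¹¹) = c¹¹d
  (c¹¹d) · (c¹⁴d) = c¹⁶

Answer: c¹⁶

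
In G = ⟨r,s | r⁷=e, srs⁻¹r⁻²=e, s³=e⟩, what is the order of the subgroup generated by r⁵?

|⟨r⁵⟩| equals the order of r⁵. Compute successive powers until reaching e:
  (r⁵)¹ = r⁵, (r⁵)² = r³, (r⁵)³ = r, (r⁵)⁴ = r⁶, (r⁵)⁵ = r⁴, (r⁵)⁶ = r², (r⁵)⁷ = e.
The smallest positive k with (r⁵)ᵏ = e is 7, so |⟨r⁵⟩| = 7.

Answer: 7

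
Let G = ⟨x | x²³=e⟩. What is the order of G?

G is generated by a single element, so G is cyclic. The relator gives x²³ = e and no smaller power is forced to be e, so the 23 powers {e, x, x², x³, x⁴, x⁵, x⁶, x⁷, x⁸, x⁹, x²², x²¹, x²⁰, x¹², x¹³, x¹¹, x¹⁰, x¹⁴, x¹⁵, x¹⁶, x¹⁷, x¹⁸, x¹⁹} are distinct. Hence |G| = 23.

Answer: 23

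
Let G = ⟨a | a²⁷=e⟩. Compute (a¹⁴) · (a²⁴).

Compute (a¹⁴) · (a²⁴) by multiplying left to right and reducing via the relations at each step:
  (a¹⁴) · a²⁴ = a¹¹

Answer: a¹¹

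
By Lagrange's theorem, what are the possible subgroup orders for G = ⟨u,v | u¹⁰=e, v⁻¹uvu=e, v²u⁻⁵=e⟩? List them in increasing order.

|G| = 20 = 2² · 5. By Lagrange's theorem the order of any subgroup divides 20; the divisors of 20 are 1, 2, 4, 5, 10, 20.

Answer: 1, 2, 4, 5, 10, 20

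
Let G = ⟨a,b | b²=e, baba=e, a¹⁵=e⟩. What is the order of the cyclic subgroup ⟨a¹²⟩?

|⟨a¹²⟩| equals the order of a¹². Compute successive powers until reaching e:
  (a¹²)¹ = a¹², (a¹²)² = a⁹, (a¹²)³ = a⁶, (a¹²)⁴ = a³, (a¹²)⁵ = e.
The smallest positive k with (a¹²)ᵏ = e is 5, so |⟨a¹²⟩| = 5.

Answer: 5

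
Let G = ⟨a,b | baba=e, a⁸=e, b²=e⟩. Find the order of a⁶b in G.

Compute successive powers until reaching e:
  (a⁶b)¹ = a⁶b, (a⁶b)² = e.
The smallest positive k with (a⁶b)ᵏ = e is 2.

Answer: 2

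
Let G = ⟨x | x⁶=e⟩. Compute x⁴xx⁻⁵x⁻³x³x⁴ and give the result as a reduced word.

Multiply left to right, reducing at each step:
  (x⁴) · x = x⁵
  (x⁵) · x⁻⁵ = e
  e · x⁻³ = x³
  (x³) · x³ = e
  e · x⁴ = x⁴

Answer: x⁴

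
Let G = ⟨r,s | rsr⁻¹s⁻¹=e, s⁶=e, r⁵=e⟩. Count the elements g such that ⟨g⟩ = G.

G is cyclic of order 30. An element generates G iff its order is 30, and a cyclic group of order 30 has exactly φ(30) = 8 such elements.

Answer: 8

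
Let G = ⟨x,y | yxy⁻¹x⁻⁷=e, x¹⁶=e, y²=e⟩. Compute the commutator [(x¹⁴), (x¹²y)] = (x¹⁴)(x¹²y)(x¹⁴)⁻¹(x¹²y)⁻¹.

[(x¹⁴), (x¹²y)] = (x¹⁴)·(x¹²y)·(x¹⁴)⁻¹·(x¹²y)⁻¹.
  (x¹⁴) · (x¹²y) = x¹⁰y
  (x¹⁰y) · (x²) = x⁸y
  (x⁸y) · (x¹²y) = x¹²

Answer: x¹²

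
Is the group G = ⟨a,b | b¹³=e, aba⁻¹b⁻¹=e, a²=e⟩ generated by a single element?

|G| = 26. The element ab has order 26 (its powers give 26 distinct elements), so ⟨ab⟩ = G and G is cyclic.

Answer: Yes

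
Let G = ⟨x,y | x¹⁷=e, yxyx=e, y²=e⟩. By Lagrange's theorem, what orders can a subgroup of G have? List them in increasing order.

|G| = 34 = 2 · 17. By Lagrange's theorem the order of any subgroup divides 34; the divisors of 34 are 1, 2, 17, 34.

Answer: 1, 2, 17, 34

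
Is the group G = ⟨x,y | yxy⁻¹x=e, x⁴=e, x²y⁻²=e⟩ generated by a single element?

Every cyclic group is abelian. But x·y = xy while y·x = xy⁻¹, so x·y ≠ y·x and G is not abelian. Hence G is not cyclic.

Answer: No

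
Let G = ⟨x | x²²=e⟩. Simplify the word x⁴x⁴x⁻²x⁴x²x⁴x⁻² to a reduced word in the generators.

Multiply left to right, reducing at each step:
  (x⁴) · x⁴ = x⁸
  (x⁸) · x⁻² = x⁶
  (x⁶) · x⁴ = x¹⁰
  (x¹⁰) · x² = x¹²
  (x¹²) · x⁴ = x¹⁶
  (x¹⁶) · x⁻² = x¹⁴

Answer: x¹⁴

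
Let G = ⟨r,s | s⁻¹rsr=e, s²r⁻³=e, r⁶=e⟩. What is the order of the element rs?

Compute successive powers until reaching e:
  (rs)¹ = rs, (rs)² = r³, (rs)³ = rs⁻¹, (rs)⁴ = e.
The smallest positive k with (rs)ᵏ = e is 4.

Answer: 4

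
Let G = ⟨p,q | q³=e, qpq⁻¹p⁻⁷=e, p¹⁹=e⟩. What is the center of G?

An element z ∈ Z(G) iff z commutes with every generator.
For example e is central: e·p = p = p·e; e·q = q = q·e.
Whereas p ∉ Z(G) since p·q = pq ≠ p⁷q = q·p.
Checking each of the 57 elements this way gives Z(G) = {e}, of order 1.

Answer: {e}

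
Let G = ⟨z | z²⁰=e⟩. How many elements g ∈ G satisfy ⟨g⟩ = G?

G is cyclic of order 20. An element generates G iff its order is 20, and a cyclic group of order 20 has exactly φ(20) = 8 such elements.

Answer: 8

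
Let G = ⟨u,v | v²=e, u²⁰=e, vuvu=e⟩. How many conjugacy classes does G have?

The conjugacy classes (representative and size) are:
  [e] (size 1), [u] (size 2), [u¹⁸] (size 2), [u³] (size 2), [u⁴] (size 2), [u¹⁵] (size 2), [u¹⁴] (size 2), [u⁷] (size 2), [u¹²] (size 2), [u¹¹] (size 2), [u¹⁰] (size 1), [u¹⁸v] (size 10), [u⁵v] (size 10).
Class equation: 1 + 2 + 2 + 2 + 2 + 2 + 2 + 2 + 2 + 2 + 1 + 10 + 10 = 40 = |G|. So G has 13 conjugacy classes.

Answer: 13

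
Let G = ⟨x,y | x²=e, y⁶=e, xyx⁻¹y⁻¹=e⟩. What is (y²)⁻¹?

The order of (y²) is 3 (smallest k with (y²)ᵏ = e), so (y²)⁻¹ = (y²)² = y⁴.
Check: (y²) · (y⁴) → (y²) · y⁴ = e, giving e as required.

Answer: y⁴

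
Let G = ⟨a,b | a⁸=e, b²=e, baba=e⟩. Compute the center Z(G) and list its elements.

An element z ∈ Z(G) iff z commutes with every generator.
For example a⁴ is central: (a⁴)·a = a⁵ = a·(a⁴); (a⁴)·b = a⁴b = b·(a⁴).
Whereas a ∉ Z(G) since a·b = ab ≠ a⁷b = b·a.
Checking each of the 16 elements this way gives Z(G) = {e, a⁴}, of order 2.

Answer: {e, a⁴}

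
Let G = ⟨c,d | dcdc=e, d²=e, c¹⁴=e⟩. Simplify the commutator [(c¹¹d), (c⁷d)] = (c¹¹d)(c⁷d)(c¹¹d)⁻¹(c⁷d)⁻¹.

[(c¹¹d), (c⁷d)] = (c¹¹d)·(c⁷d)·(c¹¹d)⁻¹·(c⁷d)⁻¹.
  (c¹¹d) · (c⁷d) = c⁴
  (c⁴) · (c¹¹d) = cd
  (cd) · (c⁷d) = c⁸

Answer: c⁸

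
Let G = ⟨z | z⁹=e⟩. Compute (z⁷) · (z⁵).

Compute (z⁷) · (z⁵) by multiplying left to right and reducing via the relations at each step:
  (z⁷) · z⁵ = z³

Answer: z³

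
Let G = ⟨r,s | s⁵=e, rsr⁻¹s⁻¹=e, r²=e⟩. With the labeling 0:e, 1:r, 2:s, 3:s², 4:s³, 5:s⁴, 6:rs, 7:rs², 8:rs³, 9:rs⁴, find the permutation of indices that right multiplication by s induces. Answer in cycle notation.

(0 2 3 4 5)(1 6 7 8 9)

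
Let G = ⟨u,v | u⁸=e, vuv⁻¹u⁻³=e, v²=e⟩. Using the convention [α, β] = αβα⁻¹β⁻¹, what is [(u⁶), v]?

[(u⁶), v] = (u⁶)·v·(u⁶)⁻¹·v⁻¹.
  (u⁶) · v = u⁶v
  (u⁶v) · (u²) = u⁴v
  (u⁴v) · v = u⁴

Answer: u⁴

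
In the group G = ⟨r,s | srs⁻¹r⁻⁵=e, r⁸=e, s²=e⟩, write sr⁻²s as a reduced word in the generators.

Multiply left to right, reducing at each step:
  s · r⁻² = r⁶s
  (r⁶s) · s = r⁶

Answer: r⁶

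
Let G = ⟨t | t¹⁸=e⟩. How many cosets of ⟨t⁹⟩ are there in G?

First find ord(t⁹) by computing successive powers:
  (t⁹)¹ = t⁹, (t⁹)² = e.
So |⟨t⁹⟩| = ord(t⁹) = 2. With |G| = 18, by Lagrange [G : ⟨t⁹⟩] = 18/2 = 9.

Answer: 9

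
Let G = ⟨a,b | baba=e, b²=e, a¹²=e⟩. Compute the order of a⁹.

Compute successive powers until reaching e:
  (a⁹)¹ = a⁹, (a⁹)² = a⁶, (a⁹)³ = a³, (a⁹)⁴ = e.
The smallest positive k with (a⁹)ᵏ = e is 4.

Answer: 4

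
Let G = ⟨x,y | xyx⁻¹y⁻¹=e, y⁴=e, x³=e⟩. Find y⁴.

Compute successive powers of y, reducing at each step:
  y²: y · y = y²
  y³: (y²) · y = y³
  y⁴: (y³) · y = e

Answer: e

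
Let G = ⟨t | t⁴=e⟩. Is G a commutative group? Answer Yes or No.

G has a single generator, so G is cyclic and hence abelian.

Answer: Yes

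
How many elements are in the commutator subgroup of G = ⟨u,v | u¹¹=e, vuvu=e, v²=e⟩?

G' = [G, G] is generated by all commutators. The generator-pair commutators are: [u, v] = u².
The subgroup they normally generate is {e, u, u², u³, u⁴, u⁵, u⁶, u⁷, u⁸, u⁹, u¹⁰}, of order 11.
Check: |G/G'| = 22/11 = 2 is the order of the abelianisation.

Answer: 11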